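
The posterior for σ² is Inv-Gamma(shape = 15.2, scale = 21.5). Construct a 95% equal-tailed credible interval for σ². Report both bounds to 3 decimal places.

Inverse-Gamma(15.2, 21.5) quantiles: F⁻¹(0.025) and F⁻¹(0.975).
Equivalently, 1/σ² ~ Gamma(15.2, rate = 21.5); invert its 0.975 and 0.025 quantiles.
Posterior mean ≈ 1.514, SD ≈ 0.417; a Normal approximation gives roughly [0.697, 2.331].
Exact: lower = 0.906; upper = 2.516.

[0.906, 2.516]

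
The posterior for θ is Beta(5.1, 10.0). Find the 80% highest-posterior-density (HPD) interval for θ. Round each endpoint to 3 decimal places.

The posterior is unimodal and skewed, so the HPD interval has equal density at both endpoints and is the shortest 80% interval.
Solving f(0.175) = f(0.479) with F(0.479) − F(0.175) = 0.80 gives [0.175, 0.479].
For comparison, the equal-tailed interval is [0.189, 0.496]; the HPD is narrower and shifted toward the mode.

[0.175, 0.479]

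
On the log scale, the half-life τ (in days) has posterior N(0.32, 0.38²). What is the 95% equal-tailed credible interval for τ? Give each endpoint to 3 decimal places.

On the log scale the 95% interval is 0.32 ± 1.960 × 0.38 = [-0.4248, 1.0648].
Exponentiate: [e^-0.4248, e^1.0648] = [0.654, 2.900].

[0.654, 2.900]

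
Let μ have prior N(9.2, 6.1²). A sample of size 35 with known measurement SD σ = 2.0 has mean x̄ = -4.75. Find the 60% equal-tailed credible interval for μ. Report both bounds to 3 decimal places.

[-4.991, -4.423]

Posterior precision = 1/6.1² + 35/2.0² = 0.0269 + 8.7500 = 8.7769, so posterior SD = 0.3375.
Posterior mean = (9.2/6.1² + 35·-4.75/2.0²) / 8.7769 = -4.7073.
Interval: -4.7073 ± 0.842 × 0.3375 → [-4.991, -4.423].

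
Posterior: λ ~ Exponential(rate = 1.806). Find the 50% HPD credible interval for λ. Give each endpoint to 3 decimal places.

The exponential density is strictly decreasing on [0, ∞), so the HPD interval is anchored at 0: [0, q] with P(λ ≤ q) = 0.50.
q = −ln(1 − 0.50) / 1.806 = 0.6931 / 1.806 = 0.384.

[0.000, 0.384]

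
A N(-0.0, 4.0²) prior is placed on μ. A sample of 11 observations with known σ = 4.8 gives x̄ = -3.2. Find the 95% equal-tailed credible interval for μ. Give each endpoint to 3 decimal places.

Posterior precision = 1/4.0² + 11/4.8² = 0.0625 + 0.4774 = 0.5399, so posterior SD = 1.3609.
Posterior mean = (-0.0/4.0² + 11·-3.2/4.8²) / 0.5399 = -2.8296.
Interval: -2.8296 ± 1.960 × 1.3609 → [-5.497, -0.162].

[-5.497, -0.162]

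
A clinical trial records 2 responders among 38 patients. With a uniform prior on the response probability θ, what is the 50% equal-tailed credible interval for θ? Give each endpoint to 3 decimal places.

Posterior: Beta(1+2, 1+36) = Beta(3, 37).
Equal-tailed 50% interval: the 0.25 and 0.75 quantiles of Beta(3, 37).
Posterior mean ≈ 0.075, SD ≈ 0.041; a Normal approximation gives roughly [0.047, 0.103].
Exact: F⁻¹(0.25) = 0.044; F⁻¹(0.75) = 0.098.

[0.044, 0.098]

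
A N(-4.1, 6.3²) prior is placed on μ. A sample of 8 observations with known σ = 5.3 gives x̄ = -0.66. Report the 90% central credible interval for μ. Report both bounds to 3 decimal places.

[-3.894, 2.015]

Posterior precision = 1/6.3² + 8/5.3² = 0.0252 + 0.2848 = 0.3100, so posterior SD = 1.7961.
Posterior mean = (-4.1/6.3² + 8·-0.66/5.3²) / 0.3100 = -0.9396.
Interval: -0.9396 ± 1.645 × 1.7961 → [-3.894, 2.015].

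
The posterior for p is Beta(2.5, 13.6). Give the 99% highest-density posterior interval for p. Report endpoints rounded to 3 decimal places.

[0.005, 0.412]

The posterior is unimodal and skewed, so the HPD interval has equal density at both endpoints and is the shortest 99% interval.
Solving f(0.005) = f(0.412) with F(0.412) − F(0.005) = 0.99 gives [0.005, 0.412].
For comparison, the equal-tailed interval is [0.014, 0.443]; the HPD is narrower and shifted toward the mode.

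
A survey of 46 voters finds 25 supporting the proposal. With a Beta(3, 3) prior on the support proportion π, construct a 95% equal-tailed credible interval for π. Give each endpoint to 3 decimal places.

Posterior: Beta(3+25, 3+21) = Beta(28, 24).
Equal-tailed 95% interval: the 0.025 and 0.975 quantiles of Beta(28, 24).
Posterior mean ≈ 0.538, SD ≈ 0.068; a Normal approximation gives roughly [0.404, 0.673].
Exact: F⁻¹(0.025) = 0.403; F⁻¹(0.975) = 0.671.

[0.403, 0.671]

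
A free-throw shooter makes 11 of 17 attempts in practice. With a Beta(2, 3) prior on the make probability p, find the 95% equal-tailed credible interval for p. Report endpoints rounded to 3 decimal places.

Posterior: Beta(2+11, 3+6) = Beta(13, 9).
Equal-tailed 95% interval: the 0.025 and 0.975 quantiles of Beta(13, 9).
Posterior mean ≈ 0.591, SD ≈ 0.103; a Normal approximation gives roughly [0.390, 0.792].
Exact: F⁻¹(0.025) = 0.384; F⁻¹(0.975) = 0.782.

[0.384, 0.782]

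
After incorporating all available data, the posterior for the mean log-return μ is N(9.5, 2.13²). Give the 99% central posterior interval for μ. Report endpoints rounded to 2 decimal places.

The posterior is symmetric, so the 99% equal-tailed interval is μ = 9.5 ± z·2.13 with z = 2.576.
Half-width: 2.576 × 2.13 = 5.49.
9.5 − 5.49 = 4.01; 9.5 + 5.49 = 14.99.

[4.01, 14.99]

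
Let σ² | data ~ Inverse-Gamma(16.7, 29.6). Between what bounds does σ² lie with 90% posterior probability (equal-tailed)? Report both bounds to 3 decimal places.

[1.236, 2.794]

Inverse-Gamma(16.7, 29.6) quantiles: F⁻¹(0.05) and F⁻¹(0.95).
Equivalently, 1/σ² ~ Gamma(16.7, rate = 29.6); invert its 0.95 and 0.05 quantiles.
Posterior mean ≈ 1.885, SD ≈ 0.492; a Normal approximation gives roughly [1.077, 2.694].
Exact: lower = 1.236; upper = 2.794.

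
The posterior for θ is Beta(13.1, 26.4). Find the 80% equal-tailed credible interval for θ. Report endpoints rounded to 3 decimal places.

[0.238, 0.429]

Posterior: Beta(13.1, 26.4).
Equal-tailed 80% interval: the 0.1 and 0.9 quantiles of Beta(13.1, 26.4).
Posterior mean ≈ 0.332, SD ≈ 0.074; a Normal approximation gives roughly [0.237, 0.426].
Exact: F⁻¹(0.1) = 0.238; F⁻¹(0.9) = 0.429.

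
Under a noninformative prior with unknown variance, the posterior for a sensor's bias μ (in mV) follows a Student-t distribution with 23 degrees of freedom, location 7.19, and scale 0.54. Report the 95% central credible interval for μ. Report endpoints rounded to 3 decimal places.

The t_23 distribution is symmetric; the 95% interval is 7.19 ± t·0.54 with t_{0.975,23} = 2.069.
Half-width: 2.069 × 0.54 = 1.117.
7.19 − 1.117 = 6.073; 7.19 + 1.117 = 8.307.

[6.073, 8.307]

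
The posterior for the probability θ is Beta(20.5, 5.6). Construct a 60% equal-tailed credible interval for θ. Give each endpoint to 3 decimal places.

[0.721, 0.854]

Posterior: Beta(20.5, 5.6).
Equal-tailed 60% interval: the 0.2 and 0.8 quantiles of Beta(20.5, 5.6).
Posterior mean ≈ 0.785, SD ≈ 0.079; a Normal approximation gives roughly [0.719, 0.852].
Exact: F⁻¹(0.2) = 0.721; F⁻¹(0.8) = 0.854.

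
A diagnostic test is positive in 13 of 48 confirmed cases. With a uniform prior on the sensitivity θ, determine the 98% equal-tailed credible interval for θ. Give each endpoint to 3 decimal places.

Posterior: Beta(1+13, 1+35) = Beta(14, 36).
Equal-tailed 98% interval: the 0.01 and 0.99 quantiles of Beta(14, 36).
Posterior mean ≈ 0.280, SD ≈ 0.063; a Normal approximation gives roughly [0.134, 0.426].
Exact: F⁻¹(0.01) = 0.148; F⁻¹(0.99) = 0.437.

[0.148, 0.437]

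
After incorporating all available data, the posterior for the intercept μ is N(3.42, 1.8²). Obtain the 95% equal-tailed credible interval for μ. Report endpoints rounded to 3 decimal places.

[-0.108, 6.948]

The posterior is symmetric, so the 95% equal-tailed interval is μ = 3.42 ± z·1.8 with z = 1.960.
Half-width: 1.960 × 1.8 = 3.528.
3.42 − 3.528 = -0.108; 3.42 + 3.528 = 6.948.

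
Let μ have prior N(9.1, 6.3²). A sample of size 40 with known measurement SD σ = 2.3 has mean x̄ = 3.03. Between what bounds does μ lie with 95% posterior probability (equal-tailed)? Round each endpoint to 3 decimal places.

[2.339, 3.762]

Posterior precision = 1/6.3² + 40/2.3² = 0.0252 + 7.5614 = 7.5866, so posterior SD = 0.3631.
Posterior mean = (9.1/6.3² + 40·3.03/2.3²) / 7.5866 = 3.0502.
Interval: 3.0502 ± 1.960 × 0.3631 → [2.339, 3.762].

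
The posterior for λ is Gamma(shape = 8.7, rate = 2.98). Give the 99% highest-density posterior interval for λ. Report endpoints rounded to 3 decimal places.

[0.851, 5.818]

The posterior is unimodal and skewed, so the HPD interval has equal density at both endpoints and is the shortest 99% interval.
Solving f(0.851) = f(5.818) with F(5.818) − F(0.851) = 0.99 gives [0.851, 5.818].
For comparison, the equal-tailed interval is [0.994, 6.090]; the HPD is narrower and shifted toward the mode.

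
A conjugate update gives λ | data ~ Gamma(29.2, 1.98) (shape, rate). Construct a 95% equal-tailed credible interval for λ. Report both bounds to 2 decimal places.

Posterior: Gamma(shape 29.2, rate 1.98).
Equal-tailed 95% interval: Gamma(29.2, 1.98) quantiles at 0.025 and 0.975.
Posterior mean ≈ 14.75, SD ≈ 2.73; a Normal approximation gives roughly [9.40, 20.10].
Exact: lower = 9.89; upper = 20.56.

[9.89, 20.56]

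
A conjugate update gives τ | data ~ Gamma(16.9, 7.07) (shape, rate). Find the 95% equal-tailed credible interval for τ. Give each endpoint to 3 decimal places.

[1.390, 3.658]

Posterior: Gamma(shape 16.9, rate 7.07).
Equal-tailed 95% interval: Gamma(16.9, 7.07) quantiles at 0.025 and 0.975.
Posterior mean ≈ 2.390, SD ≈ 0.581; a Normal approximation gives roughly [1.251, 3.530].
Exact: lower = 1.390; upper = 3.658.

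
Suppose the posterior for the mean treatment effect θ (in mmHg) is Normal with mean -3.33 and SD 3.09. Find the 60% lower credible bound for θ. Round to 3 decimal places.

Need L with P(θ ≥ L) = 0.60: L = -3.33 − z_{0.4}·3.09.
z = 0.253; L = -3.33 − 0.253 × 3.09 = -4.113.

-4.113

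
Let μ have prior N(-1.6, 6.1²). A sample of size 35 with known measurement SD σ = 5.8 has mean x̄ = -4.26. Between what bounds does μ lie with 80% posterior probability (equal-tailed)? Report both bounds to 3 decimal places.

Posterior precision = 1/6.1² + 35/5.8² = 0.0269 + 1.0404 = 1.0673, so posterior SD = 0.9680.
Posterior mean = (-1.6/6.1² + 35·-4.26/5.8²) / 1.0673 = -4.1930.
Interval: -4.1930 ± 1.282 × 0.9680 → [-5.434, -2.953].

[-5.434, -2.953]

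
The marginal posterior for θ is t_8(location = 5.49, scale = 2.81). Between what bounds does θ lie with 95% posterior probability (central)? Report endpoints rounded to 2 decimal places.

The t_8 distribution is symmetric; the 95% interval is 5.49 ± t·2.81 with t_{0.975,8} = 2.306.
Half-width: 2.306 × 2.81 = 6.48.
5.49 − 6.48 = -0.99; 5.49 + 6.48 = 11.97.

[-0.99, 11.97]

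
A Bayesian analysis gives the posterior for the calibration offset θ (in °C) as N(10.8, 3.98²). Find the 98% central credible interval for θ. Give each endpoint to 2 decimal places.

The posterior is symmetric, so the 98% equal-tailed interval is θ = 10.8 ± z·3.98 with z = 2.326.
Half-width: 2.326 × 3.98 = 9.26.
10.8 − 9.26 = 1.54; 10.8 + 9.26 = 20.06.

[1.54, 20.06]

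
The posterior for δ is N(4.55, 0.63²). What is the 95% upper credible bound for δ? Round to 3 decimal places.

5.586

Need U with P(δ ≤ U) = 0.95: U = 4.55 + z_{0.05}·0.63.
z = 1.645; U = 4.55 + 1.645 × 0.63 = 5.586.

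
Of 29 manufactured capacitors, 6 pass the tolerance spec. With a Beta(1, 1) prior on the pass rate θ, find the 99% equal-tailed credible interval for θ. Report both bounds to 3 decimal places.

[0.073, 0.443]

Posterior: Beta(1+6, 1+23) = Beta(7, 24).
Equal-tailed 99% interval: the 0.005 and 0.995 quantiles of Beta(7, 24).
Posterior mean ≈ 0.226, SD ≈ 0.074; a Normal approximation gives roughly [0.035, 0.416].
Exact: F⁻¹(0.005) = 0.073; F⁻¹(0.995) = 0.443.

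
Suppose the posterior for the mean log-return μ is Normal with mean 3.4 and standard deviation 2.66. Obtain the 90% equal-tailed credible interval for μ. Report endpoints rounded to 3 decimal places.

[-0.975, 7.775]

The posterior is symmetric, so the 90% equal-tailed interval is μ = 3.4 ± z·2.66 with z = 1.645.
Half-width: 1.645 × 2.66 = 4.375.
3.4 − 4.375 = -0.975; 3.4 + 4.375 = 7.775.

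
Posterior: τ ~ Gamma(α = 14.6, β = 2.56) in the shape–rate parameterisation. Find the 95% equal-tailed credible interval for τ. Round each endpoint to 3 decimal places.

[3.163, 8.979]

Posterior: Gamma(shape 14.6, rate 2.56).
Equal-tailed 95% interval: Gamma(14.6, 2.56) quantiles at 0.025 and 0.975.
Posterior mean ≈ 5.703, SD ≈ 1.493; a Normal approximation gives roughly [2.778, 8.629].
Exact: lower = 3.163; upper = 8.979.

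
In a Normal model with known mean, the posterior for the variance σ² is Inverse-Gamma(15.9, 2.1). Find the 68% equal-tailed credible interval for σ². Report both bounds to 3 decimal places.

[0.106, 0.175]

Inverse-Gamma(15.9, 2.1) quantiles: F⁻¹(0.16) and F⁻¹(0.84).
Equivalently, 1/σ² ~ Gamma(15.9, rate = 2.1); invert its 0.84 and 0.16 quantiles.
Posterior mean ≈ 0.141, SD ≈ 0.038; a Normal approximation gives roughly [0.103, 0.179].
Exact: lower = 0.106; upper = 0.175.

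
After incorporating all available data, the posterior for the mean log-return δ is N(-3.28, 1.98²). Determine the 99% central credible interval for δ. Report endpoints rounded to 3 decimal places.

The posterior is symmetric, so the 99% equal-tailed interval is δ = -3.28 ± z·1.98 with z = 2.576.
Half-width: 2.576 × 1.98 = 5.100.
-3.28 − 5.100 = -8.380; -3.28 + 5.100 = 1.820.

[-8.380, 1.820]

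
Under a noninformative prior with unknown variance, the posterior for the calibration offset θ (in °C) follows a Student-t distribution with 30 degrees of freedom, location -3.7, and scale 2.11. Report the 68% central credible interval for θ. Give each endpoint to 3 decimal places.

The t_30 distribution is symmetric; the 68% interval is -3.7 ± t·2.11 with t_{0.84,30} = 1.011.
Half-width: 1.011 × 2.11 = 2.134.
-3.7 − 2.134 = -5.834; -3.7 + 2.134 = -1.566.

[-5.834, -1.566]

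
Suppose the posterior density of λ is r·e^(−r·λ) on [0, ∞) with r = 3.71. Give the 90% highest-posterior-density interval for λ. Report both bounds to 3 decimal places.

[0.000, 0.621]

The exponential density is strictly decreasing on [0, ∞), so the HPD interval is anchored at 0: [0, q] with P(λ ≤ q) = 0.90.
q = −ln(1 − 0.90) / 3.71 = 2.3026 / 3.71 = 0.621.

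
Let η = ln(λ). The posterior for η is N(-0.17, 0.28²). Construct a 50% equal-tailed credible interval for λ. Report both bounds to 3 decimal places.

[0.698, 1.019]

On the log scale the 50% interval is -0.17 ± 0.674 × 0.28 = [-0.3589, 0.0189].
Exponentiate: [e^-0.3589, e^0.0189] = [0.698, 1.019].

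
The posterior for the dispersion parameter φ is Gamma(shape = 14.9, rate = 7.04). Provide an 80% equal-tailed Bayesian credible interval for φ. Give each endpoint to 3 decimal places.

Posterior: Gamma(shape 14.9, rate 7.04).
Equal-tailed 80% interval: Gamma(14.9, 7.04) quantiles at 0.1 and 0.9.
Posterior mean ≈ 2.116, SD ≈ 0.548; a Normal approximation gives roughly [1.414, 2.819].
Exact: lower = 1.451; upper = 2.843.

[1.451, 2.843]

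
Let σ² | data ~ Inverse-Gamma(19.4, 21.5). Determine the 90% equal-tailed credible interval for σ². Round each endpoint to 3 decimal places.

Inverse-Gamma(19.4, 21.5) quantiles: F⁻¹(0.05) and F⁻¹(0.95).
Equivalently, 1/σ² ~ Gamma(19.4, rate = 21.5); invert its 0.95 and 0.05 quantiles.
Posterior mean ≈ 1.168, SD ≈ 0.280; a Normal approximation gives roughly [0.708, 1.629].
Exact: lower = 0.791; upper = 1.684.

[0.791, 1.684]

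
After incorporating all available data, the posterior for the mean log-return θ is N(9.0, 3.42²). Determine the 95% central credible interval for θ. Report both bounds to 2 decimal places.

The posterior is symmetric, so the 95% equal-tailed interval is θ = 9.0 ± z·3.42 with z = 1.960.
Half-width: 1.960 × 3.42 = 6.70.
9.0 − 6.70 = 2.30; 9.0 + 6.70 = 15.70.

[2.30, 15.70]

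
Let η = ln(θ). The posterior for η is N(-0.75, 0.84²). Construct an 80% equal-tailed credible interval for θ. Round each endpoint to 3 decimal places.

[0.161, 1.386]

On the log scale the 80% interval is -0.75 ± 1.282 × 0.84 = [-1.8265, 0.3265].
Exponentiate: [e^-1.8265, e^0.3265] = [0.161, 1.386].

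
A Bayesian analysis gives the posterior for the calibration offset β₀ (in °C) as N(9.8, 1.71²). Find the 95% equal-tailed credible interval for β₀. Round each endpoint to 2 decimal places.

The posterior is symmetric, so the 95% equal-tailed interval is β₀ = 9.8 ± z·1.71 with z = 1.960.
Half-width: 1.960 × 1.71 = 3.35.
9.8 − 3.35 = 6.45; 9.8 + 3.35 = 13.15.

[6.45, 13.15]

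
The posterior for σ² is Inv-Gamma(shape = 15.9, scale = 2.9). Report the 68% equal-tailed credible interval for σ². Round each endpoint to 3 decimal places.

[0.146, 0.242]

Inverse-Gamma(15.9, 2.9) quantiles: F⁻¹(0.16) and F⁻¹(0.84).
Equivalently, 1/σ² ~ Gamma(15.9, rate = 2.9); invert its 0.84 and 0.16 quantiles.
Posterior mean ≈ 0.195, SD ≈ 0.052; a Normal approximation gives roughly [0.143, 0.247].
Exact: lower = 0.146; upper = 0.242.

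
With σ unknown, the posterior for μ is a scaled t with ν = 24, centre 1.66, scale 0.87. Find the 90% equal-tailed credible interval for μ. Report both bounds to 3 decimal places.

[0.172, 3.148]

The t_24 distribution is symmetric; the 90% interval is 1.66 ± t·0.87 with t_{0.95,24} = 1.711.
Half-width: 1.711 × 0.87 = 1.488.
1.66 − 1.488 = 0.172; 1.66 + 1.488 = 3.148.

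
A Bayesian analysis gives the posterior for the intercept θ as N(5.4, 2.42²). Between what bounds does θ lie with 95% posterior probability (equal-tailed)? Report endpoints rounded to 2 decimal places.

[0.66, 10.14]

The posterior is symmetric, so the 95% equal-tailed interval is θ = 5.4 ± z·2.42 with z = 1.960.
Half-width: 1.960 × 2.42 = 4.74.
5.4 − 4.74 = 0.66; 5.4 + 4.74 = 10.14.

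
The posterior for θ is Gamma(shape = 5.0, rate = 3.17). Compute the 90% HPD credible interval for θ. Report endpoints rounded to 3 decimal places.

[0.476, 2.636]

The posterior is unimodal and skewed, so the HPD interval has equal density at both endpoints and is the shortest 90% interval.
Solving f(0.476) = f(2.636) with F(2.636) − F(0.476) = 0.90 gives [0.476, 2.636].
For comparison, the equal-tailed interval is [0.621, 2.888]; the HPD is narrower and shifted toward the mode.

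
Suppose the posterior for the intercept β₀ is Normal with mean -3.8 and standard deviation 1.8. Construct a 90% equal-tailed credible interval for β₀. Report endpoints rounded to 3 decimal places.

[-6.761, -0.839]

The posterior is symmetric, so the 90% equal-tailed interval is β₀ = -3.8 ± z·1.8 with z = 1.645.
Half-width: 1.645 × 1.8 = 2.961.
-3.8 − 2.961 = -6.761; -3.8 + 2.961 = -0.839.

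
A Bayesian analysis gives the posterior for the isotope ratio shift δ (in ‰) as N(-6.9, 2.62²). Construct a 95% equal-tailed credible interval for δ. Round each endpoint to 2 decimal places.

[-12.04, -1.76]

The posterior is symmetric, so the 95% equal-tailed interval is δ = -6.9 ± z·2.62 with z = 1.960.
Half-width: 1.960 × 2.62 = 5.14.
-6.9 − 5.14 = -12.04; -6.9 + 5.14 = -1.76.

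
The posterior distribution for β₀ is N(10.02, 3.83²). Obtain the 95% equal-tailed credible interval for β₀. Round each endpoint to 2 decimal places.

[2.51, 17.53]

The posterior is symmetric, so the 95% equal-tailed interval is β₀ = 10.02 ± z·3.83 with z = 1.960.
Half-width: 1.960 × 3.83 = 7.51.
10.02 − 7.51 = 2.51; 10.02 + 7.51 = 17.53.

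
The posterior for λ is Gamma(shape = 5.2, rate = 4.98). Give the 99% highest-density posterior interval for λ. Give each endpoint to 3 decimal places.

The posterior is unimodal and skewed, so the HPD interval has equal density at both endpoints and is the shortest 99% interval.
Solving f(0.166) = f(2.426) with F(2.426) − F(0.166) = 0.99 gives [0.166, 2.426].
For comparison, the equal-tailed interval is [0.234, 2.592]; the HPD is narrower and shifted toward the mode.

[0.166, 2.426]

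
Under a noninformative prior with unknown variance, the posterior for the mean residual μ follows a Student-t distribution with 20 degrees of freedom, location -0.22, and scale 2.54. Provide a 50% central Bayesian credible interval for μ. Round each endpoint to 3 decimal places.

[-1.965, 1.525]

The t_20 distribution is symmetric; the 50% interval is -0.22 ± t·2.54 with t_{0.75,20} = 0.687.
Half-width: 0.687 × 2.54 = 1.745.
-0.22 − 1.745 = -1.965; -0.22 + 1.745 = 1.525.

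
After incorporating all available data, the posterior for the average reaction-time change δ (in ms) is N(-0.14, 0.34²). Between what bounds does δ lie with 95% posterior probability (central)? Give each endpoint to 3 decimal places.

[-0.806, 0.526]

The posterior is symmetric, so the 95% equal-tailed interval is δ = -0.14 ± z·0.34 with z = 1.960.
Half-width: 1.960 × 0.34 = 0.666.
-0.14 − 0.666 = -0.806; -0.14 + 0.666 = 0.526.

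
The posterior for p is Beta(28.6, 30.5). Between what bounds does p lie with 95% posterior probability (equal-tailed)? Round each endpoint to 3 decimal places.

Posterior: Beta(28.6, 30.5).
Equal-tailed 95% interval: the 0.025 and 0.975 quantiles of Beta(28.6, 30.5).
Posterior mean ≈ 0.484, SD ≈ 0.064; a Normal approximation gives roughly [0.358, 0.610].
Exact: F⁻¹(0.025) = 0.359; F⁻¹(0.975) = 0.610.

[0.359, 0.610]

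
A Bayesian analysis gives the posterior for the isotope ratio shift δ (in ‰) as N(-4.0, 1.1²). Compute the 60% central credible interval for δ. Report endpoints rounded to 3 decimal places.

The posterior is symmetric, so the 60% equal-tailed interval is δ = -4.0 ± z·1.1 with z = 0.842.
Half-width: 0.842 × 1.1 = 0.926.
-4.0 − 0.926 = -4.926; -4.0 + 0.926 = -3.074.

[-4.926, -3.074]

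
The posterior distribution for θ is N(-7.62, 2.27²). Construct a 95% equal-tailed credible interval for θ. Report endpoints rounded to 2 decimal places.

[-12.07, -3.17]

The posterior is symmetric, so the 95% equal-tailed interval is θ = -7.62 ± z·2.27 with z = 1.960.
Half-width: 1.960 × 2.27 = 4.45.
-7.62 − 4.45 = -12.07; -7.62 + 4.45 = -3.17.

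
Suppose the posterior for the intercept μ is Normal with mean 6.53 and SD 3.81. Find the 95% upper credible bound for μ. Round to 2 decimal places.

Need U with P(μ ≤ U) = 0.95: U = 6.53 + z_{0.05}·3.81.
z = 1.645; U = 6.53 + 1.645 × 3.81 = 12.80.

12.80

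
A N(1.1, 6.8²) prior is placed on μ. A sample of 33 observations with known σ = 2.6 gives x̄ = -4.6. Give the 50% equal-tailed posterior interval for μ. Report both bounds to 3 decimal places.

[-4.879, -4.270]

Posterior precision = 1/6.8² + 33/2.6² = 0.0216 + 4.8817 = 4.9033, so posterior SD = 0.4516.
Posterior mean = (1.1/6.8² + 33·-4.6/2.6²) / 4.9033 = -4.5749.
Interval: -4.5749 ± 0.674 × 0.4516 → [-4.879, -4.270].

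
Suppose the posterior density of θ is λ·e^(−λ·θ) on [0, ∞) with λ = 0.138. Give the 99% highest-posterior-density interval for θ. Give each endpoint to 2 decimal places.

The exponential density is strictly decreasing on [0, ∞), so the HPD interval is anchored at 0: [0, q] with P(θ ≤ q) = 0.99.
q = −ln(1 − 0.99) / 0.138 = 4.6052 / 0.138 = 33.37.

[0.00, 33.37]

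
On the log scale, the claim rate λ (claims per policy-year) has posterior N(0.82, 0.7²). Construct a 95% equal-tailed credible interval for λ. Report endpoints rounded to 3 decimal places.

On the log scale the 95% interval is 0.82 ± 1.960 × 0.7 = [-0.5520, 2.1920].
Exponentiate: [e^-0.5520, e^2.1920] = [0.576, 8.953].

[0.576, 8.953]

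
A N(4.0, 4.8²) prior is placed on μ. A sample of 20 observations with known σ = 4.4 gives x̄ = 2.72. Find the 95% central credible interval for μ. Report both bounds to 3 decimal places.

Posterior precision = 1/4.8² + 20/4.4² = 0.0434 + 1.0331 = 1.0765, so posterior SD = 0.9638.
Posterior mean = (4.0/4.8² + 20·2.72/4.4²) / 1.0765 = 2.7716.
Interval: 2.7716 ± 1.960 × 0.9638 → [0.883, 4.661].

[0.883, 4.661]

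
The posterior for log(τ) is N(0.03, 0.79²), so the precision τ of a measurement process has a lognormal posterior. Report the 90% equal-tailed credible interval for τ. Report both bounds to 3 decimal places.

On the log scale the 90% interval is 0.03 ± 1.645 × 0.79 = [-1.2694, 1.3294].
Exponentiate: [e^-1.2694, e^1.3294] = [0.281, 3.779].

[0.281, 3.779]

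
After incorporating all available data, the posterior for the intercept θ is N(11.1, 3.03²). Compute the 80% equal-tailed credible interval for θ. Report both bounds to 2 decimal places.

[7.22, 14.98]

The posterior is symmetric, so the 80% equal-tailed interval is θ = 11.1 ± z·3.03 with z = 1.282.
Half-width: 1.282 × 3.03 = 3.88.
11.1 − 3.88 = 7.22; 11.1 + 3.88 = 14.98.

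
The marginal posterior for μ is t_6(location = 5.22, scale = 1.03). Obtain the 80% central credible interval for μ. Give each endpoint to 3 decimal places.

[3.737, 6.703]

The t_6 distribution is symmetric; the 80% interval is 5.22 ± t·1.03 with t_{0.9,6} = 1.440.
Half-width: 1.440 × 1.03 = 1.483.
5.22 − 1.483 = 3.737; 5.22 + 1.483 = 6.703.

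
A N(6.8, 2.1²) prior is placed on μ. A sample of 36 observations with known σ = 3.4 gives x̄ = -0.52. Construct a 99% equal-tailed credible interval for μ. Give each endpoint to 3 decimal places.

Posterior precision = 1/2.1² + 36/3.4² = 0.2268 + 3.1142 = 3.3409, so posterior SD = 0.5471.
Posterior mean = (6.8/2.1² + 36·-0.52/3.4²) / 3.3409 = -0.0232.
Interval: -0.0232 ± 2.576 × 0.5471 → [-1.432, 1.386].

[-1.432, 1.386]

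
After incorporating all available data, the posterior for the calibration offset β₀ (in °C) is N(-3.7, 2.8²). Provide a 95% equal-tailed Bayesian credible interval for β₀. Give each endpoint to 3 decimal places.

[-9.188, 1.788]

The posterior is symmetric, so the 95% equal-tailed interval is β₀ = -3.7 ± z·2.8 with z = 1.960.
Half-width: 1.960 × 2.8 = 5.488.
-3.7 − 5.488 = -9.188; -3.7 + 5.488 = 1.788.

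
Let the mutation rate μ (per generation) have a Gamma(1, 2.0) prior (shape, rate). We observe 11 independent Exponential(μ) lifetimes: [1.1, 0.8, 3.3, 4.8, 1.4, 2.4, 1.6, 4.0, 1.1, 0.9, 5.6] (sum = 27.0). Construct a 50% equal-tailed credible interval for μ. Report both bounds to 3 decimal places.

Posterior: Gamma(1+11, 2.0+27.0) = Gamma(12, 29.0) (shape, rate).
Equal-tailed 50% interval: Gamma(12, 29.0) quantiles at 0.25 and 0.75.
Posterior mean ≈ 0.414, SD ≈ 0.119; a Normal approximation gives roughly [0.333, 0.494].
Exact: lower = 0.328; upper = 0.487.

[0.328, 0.487]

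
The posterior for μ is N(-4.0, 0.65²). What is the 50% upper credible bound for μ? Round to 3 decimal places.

-4.000

Need U with P(μ ≤ U) = 0.50: U = -4.0 + z_{0.5}·0.65.
z = 0.000; U = -4.0 + 0.000 × 0.65 = -4.000.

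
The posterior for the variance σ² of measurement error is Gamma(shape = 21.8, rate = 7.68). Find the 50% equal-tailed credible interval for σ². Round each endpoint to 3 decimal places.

[2.408, 3.222]

Posterior: Gamma(shape 21.8, rate 7.68).
Equal-tailed 50% interval: Gamma(21.8, 7.68) quantiles at 0.25 and 0.75.
Posterior mean ≈ 2.839, SD ≈ 0.608; a Normal approximation gives roughly [2.428, 3.249].
Exact: lower = 2.408; upper = 3.222.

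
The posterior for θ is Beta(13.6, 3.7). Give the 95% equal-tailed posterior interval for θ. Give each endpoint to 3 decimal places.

[0.571, 0.939]

Posterior: Beta(13.6, 3.7).
Equal-tailed 95% interval: the 0.025 and 0.975 quantiles of Beta(13.6, 3.7).
Posterior mean ≈ 0.786, SD ≈ 0.096; a Normal approximation gives roughly [0.598, 0.974].
Exact: F⁻¹(0.025) = 0.571; F⁻¹(0.975) = 0.939.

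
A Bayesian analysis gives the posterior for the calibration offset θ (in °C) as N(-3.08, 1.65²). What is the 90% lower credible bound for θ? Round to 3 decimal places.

Need L with P(θ ≥ L) = 0.90: L = -3.08 − z_{0.1}·1.65.
z = 1.282; L = -3.08 − 1.282 × 1.65 = -5.195.

-5.195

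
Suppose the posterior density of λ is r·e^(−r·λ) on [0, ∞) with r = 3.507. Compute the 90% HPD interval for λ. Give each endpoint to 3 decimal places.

[0.000, 0.657]

The exponential density is strictly decreasing on [0, ∞), so the HPD interval is anchored at 0: [0, q] with P(λ ≤ q) = 0.90.
q = −ln(1 − 0.90) / 3.507 = 2.3026 / 3.507 = 0.657.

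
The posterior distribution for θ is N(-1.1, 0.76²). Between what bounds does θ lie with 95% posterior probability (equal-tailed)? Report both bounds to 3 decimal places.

The posterior is symmetric, so the 95% equal-tailed interval is θ = -1.1 ± z·0.76 with z = 1.960.
Half-width: 1.960 × 0.76 = 1.490.
-1.1 − 1.490 = -2.590; -1.1 + 1.490 = 0.390.

[-2.590, 0.390]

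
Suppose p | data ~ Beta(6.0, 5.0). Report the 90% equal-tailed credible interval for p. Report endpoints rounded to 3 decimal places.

Posterior: Beta(6.0, 5.0).
Equal-tailed 90% interval: the 0.05 and 0.95 quantiles of Beta(6.0, 5.0).
Posterior mean ≈ 0.545, SD ≈ 0.144; a Normal approximation gives roughly [0.309, 0.782].
Exact: F⁻¹(0.05) = 0.304; F⁻¹(0.95) = 0.778.

[0.304, 0.778]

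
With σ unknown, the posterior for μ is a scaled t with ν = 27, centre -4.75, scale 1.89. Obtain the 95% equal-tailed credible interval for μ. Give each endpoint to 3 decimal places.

The t_27 distribution is symmetric; the 95% interval is -4.75 ± t·1.89 with t_{0.975,27} = 2.052.
Half-width: 2.052 × 1.89 = 3.878.
-4.75 − 3.878 = -8.628; -4.75 + 3.878 = -0.872.

[-8.628, -0.872]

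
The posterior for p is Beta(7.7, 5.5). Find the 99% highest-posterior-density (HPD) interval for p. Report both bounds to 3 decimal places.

[0.255, 0.882]

The posterior is unimodal and skewed, so the HPD interval has equal density at both endpoints and is the shortest 99% interval.
Solving f(0.255) = f(0.882) with F(0.882) − F(0.255) = 0.99 gives [0.255, 0.882].
For comparison, the equal-tailed interval is [0.247, 0.876]; the HPD is narrower and shifted toward the mode.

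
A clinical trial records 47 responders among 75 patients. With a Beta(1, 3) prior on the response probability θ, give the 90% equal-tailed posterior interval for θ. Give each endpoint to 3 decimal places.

[0.516, 0.696]

Posterior: Beta(1+47, 3+28) = Beta(48, 31).
Equal-tailed 90% interval: the 0.05 and 0.95 quantiles of Beta(48, 31).
Posterior mean ≈ 0.608, SD ≈ 0.055; a Normal approximation gives roughly [0.518, 0.697].
Exact: F⁻¹(0.05) = 0.516; F⁻¹(0.95) = 0.696.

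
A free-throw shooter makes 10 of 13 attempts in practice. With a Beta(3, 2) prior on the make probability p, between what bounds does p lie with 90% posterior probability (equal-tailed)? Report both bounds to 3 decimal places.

Posterior: Beta(3+10, 2+3) = Beta(13, 5).
Equal-tailed 90% interval: the 0.05 and 0.95 quantiles of Beta(13, 5).
Posterior mean ≈ 0.722, SD ≈ 0.103; a Normal approximation gives roughly [0.553, 0.891].
Exact: F⁻¹(0.05) = 0.539; F⁻¹(0.95) = 0.876.

[0.539, 0.876]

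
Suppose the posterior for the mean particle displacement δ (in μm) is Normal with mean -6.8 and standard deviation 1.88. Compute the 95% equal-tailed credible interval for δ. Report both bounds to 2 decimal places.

The posterior is symmetric, so the 95% equal-tailed interval is δ = -6.8 ± z·1.88 with z = 1.960.
Half-width: 1.960 × 1.88 = 3.68.
-6.8 − 3.68 = -10.48; -6.8 + 3.68 = -3.12.

[-10.48, -3.12]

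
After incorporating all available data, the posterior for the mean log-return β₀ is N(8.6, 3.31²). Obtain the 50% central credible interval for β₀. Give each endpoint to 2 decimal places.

The posterior is symmetric, so the 50% equal-tailed interval is β₀ = 8.6 ± z·3.31 with z = 0.674.
Half-width: 0.674 × 3.31 = 2.23.
8.6 − 2.23 = 6.37; 8.6 + 2.23 = 10.83.

[6.37, 10.83]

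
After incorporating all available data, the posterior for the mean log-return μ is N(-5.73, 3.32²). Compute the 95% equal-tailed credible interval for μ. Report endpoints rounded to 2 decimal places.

The posterior is symmetric, so the 95% equal-tailed interval is μ = -5.73 ± z·3.32 with z = 1.960.
Half-width: 1.960 × 3.32 = 6.51.
-5.73 − 6.51 = -12.24; -5.73 + 6.51 = 0.78.

[-12.24, 0.78]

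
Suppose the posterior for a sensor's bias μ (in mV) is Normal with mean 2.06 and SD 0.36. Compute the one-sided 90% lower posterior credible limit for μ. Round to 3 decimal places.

Need L with P(μ ≥ L) = 0.90: L = 2.06 − z_{0.1}·0.36.
z = 1.282; L = 2.06 − 1.282 × 0.36 = 1.599.

1.599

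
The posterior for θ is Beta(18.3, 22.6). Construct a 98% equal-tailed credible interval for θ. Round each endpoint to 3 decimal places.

[0.275, 0.627]

Posterior: Beta(18.3, 22.6).
Equal-tailed 98% interval: the 0.01 and 0.99 quantiles of Beta(18.3, 22.6).
Posterior mean ≈ 0.447, SD ≈ 0.077; a Normal approximation gives roughly [0.269, 0.626].
Exact: F⁻¹(0.01) = 0.275; F⁻¹(0.99) = 0.627.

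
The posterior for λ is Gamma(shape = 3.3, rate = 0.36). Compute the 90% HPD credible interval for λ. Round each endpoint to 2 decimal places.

The posterior is unimodal and skewed, so the HPD interval has equal density at both endpoints and is the shortest 90% interval.
Solving f(1.61) = f(16.46) with F(16.46) − F(1.61) = 0.90 gives [1.61, 16.46].
For comparison, the equal-tailed interval is [2.71, 18.72]; the HPD is narrower and shifted toward the mode.

[1.61, 16.46]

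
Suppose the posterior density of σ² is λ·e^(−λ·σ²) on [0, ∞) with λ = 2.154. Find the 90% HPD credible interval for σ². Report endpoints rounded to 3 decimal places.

The exponential density is strictly decreasing on [0, ∞), so the HPD interval is anchored at 0: [0, q] with P(σ² ≤ q) = 0.90.
q = −ln(1 − 0.90) / 2.154 = 2.3026 / 2.154 = 1.069.

[0.000, 1.069]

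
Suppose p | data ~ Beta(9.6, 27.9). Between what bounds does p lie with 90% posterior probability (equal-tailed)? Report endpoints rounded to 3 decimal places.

[0.148, 0.379]

Posterior: Beta(9.6, 27.9).
Equal-tailed 90% interval: the 0.05 and 0.95 quantiles of Beta(9.6, 27.9).
Posterior mean ≈ 0.256, SD ≈ 0.070; a Normal approximation gives roughly [0.140, 0.372].
Exact: F⁻¹(0.05) = 0.148; F⁻¹(0.95) = 0.379.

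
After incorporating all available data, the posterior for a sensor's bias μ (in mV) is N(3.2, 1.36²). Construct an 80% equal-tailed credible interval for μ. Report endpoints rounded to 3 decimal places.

[1.457, 4.943]

The posterior is symmetric, so the 80% equal-tailed interval is μ = 3.2 ± z·1.36 with z = 1.282.
Half-width: 1.282 × 1.36 = 1.743.
3.2 − 1.743 = 1.457; 3.2 + 1.743 = 4.943.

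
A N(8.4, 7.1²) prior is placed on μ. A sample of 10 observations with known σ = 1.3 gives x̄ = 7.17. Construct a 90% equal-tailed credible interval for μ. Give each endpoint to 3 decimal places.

Posterior precision = 1/7.1² + 10/1.3² = 0.0198 + 5.9172 = 5.9370, so posterior SD = 0.4104.
Posterior mean = (8.4/7.1² + 10·7.17/1.3²) / 5.9370 = 7.1741.
Interval: 7.1741 ± 1.645 × 0.4104 → [6.499, 7.849].

[6.499, 7.849]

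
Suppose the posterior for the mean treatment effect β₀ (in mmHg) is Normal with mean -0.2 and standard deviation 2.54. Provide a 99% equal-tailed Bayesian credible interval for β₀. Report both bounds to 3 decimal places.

The posterior is symmetric, so the 99% equal-tailed interval is β₀ = -0.2 ± z·2.54 with z = 2.576.
Half-width: 2.576 × 2.54 = 6.543.
-0.2 − 6.543 = -6.743; -0.2 + 6.543 = 6.343.

[-6.743, 6.343]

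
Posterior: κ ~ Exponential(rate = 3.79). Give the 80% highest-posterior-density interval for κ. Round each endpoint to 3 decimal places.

The exponential density is strictly decreasing on [0, ∞), so the HPD interval is anchored at 0: [0, q] with P(κ ≤ q) = 0.80.
q = −ln(1 − 0.80) / 3.79 = 1.6094 / 3.79 = 0.425.

[0.000, 0.425]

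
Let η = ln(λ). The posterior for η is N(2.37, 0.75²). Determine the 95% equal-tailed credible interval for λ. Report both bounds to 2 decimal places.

[2.46, 46.52]

On the log scale the 95% interval is 2.37 ± 1.960 × 0.75 = [0.9000, 3.8400].
Exponentiate: [e^0.9000, e^3.8400] = [2.46, 46.52].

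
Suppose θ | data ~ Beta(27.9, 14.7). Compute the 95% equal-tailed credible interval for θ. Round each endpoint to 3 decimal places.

[0.508, 0.788]

Posterior: Beta(27.9, 14.7).
Equal-tailed 95% interval: the 0.025 and 0.975 quantiles of Beta(27.9, 14.7).
Posterior mean ≈ 0.655, SD ≈ 0.072; a Normal approximation gives roughly [0.514, 0.796].
Exact: F⁻¹(0.025) = 0.508; F⁻¹(0.975) = 0.788.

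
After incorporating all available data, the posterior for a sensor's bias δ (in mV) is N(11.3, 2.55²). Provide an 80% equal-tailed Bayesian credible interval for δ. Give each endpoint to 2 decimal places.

The posterior is symmetric, so the 80% equal-tailed interval is δ = 11.3 ± z·2.55 with z = 1.282.
Half-width: 1.282 × 2.55 = 3.27.
11.3 − 3.27 = 8.03; 11.3 + 3.27 = 14.57.

[8.03, 14.57]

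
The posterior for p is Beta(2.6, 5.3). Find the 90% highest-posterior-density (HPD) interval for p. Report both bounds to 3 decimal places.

The posterior is unimodal and skewed, so the HPD interval has equal density at both endpoints and is the shortest 90% interval.
Solving f(0.070) = f(0.574) with F(0.574) − F(0.070) = 0.90 gives [0.070, 0.574].
For comparison, the equal-tailed interval is [0.097, 0.613]; the HPD is narrower and shifted toward the mode.

[0.070, 0.574]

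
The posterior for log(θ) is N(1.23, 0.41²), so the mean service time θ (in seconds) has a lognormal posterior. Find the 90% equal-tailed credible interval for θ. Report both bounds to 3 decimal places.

[1.743, 6.715]

On the log scale the 90% interval is 1.23 ± 1.645 × 0.41 = [0.5556, 1.9044].
Exponentiate: [e^0.5556, e^1.9044] = [1.743, 6.715].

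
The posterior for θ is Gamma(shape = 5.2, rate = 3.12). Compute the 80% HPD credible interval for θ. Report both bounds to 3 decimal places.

The posterior is unimodal and skewed, so the HPD interval has equal density at both endpoints and is the shortest 80% interval.
Solving f(0.660) = f(2.396) with F(2.396) − F(0.660) = 0.80 gives [0.660, 2.396].
For comparison, the equal-tailed interval is [0.825, 2.645]; the HPD is narrower and shifted toward the mode.

[0.660, 2.396]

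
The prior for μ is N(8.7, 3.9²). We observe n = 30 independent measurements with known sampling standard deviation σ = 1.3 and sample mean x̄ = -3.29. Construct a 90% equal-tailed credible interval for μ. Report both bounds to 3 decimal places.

[-3.635, -2.856]

Posterior precision = 1/3.9² + 30/1.3² = 0.0657 + 17.7515 = 17.8172, so posterior SD = 0.2369.
Posterior mean = (8.7/3.9² + 30·-3.29/1.3²) / 17.8172 = -3.2458.
Interval: -3.2458 ± 1.645 × 0.2369 → [-3.635, -2.856].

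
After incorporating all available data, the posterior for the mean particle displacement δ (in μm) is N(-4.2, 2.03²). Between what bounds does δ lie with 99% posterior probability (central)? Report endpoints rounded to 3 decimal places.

[-9.429, 1.029]

The posterior is symmetric, so the 99% equal-tailed interval is δ = -4.2 ± z·2.03 with z = 2.576.
Half-width: 2.576 × 2.03 = 5.229.
-4.2 − 5.229 = -9.429; -4.2 + 5.229 = 1.029.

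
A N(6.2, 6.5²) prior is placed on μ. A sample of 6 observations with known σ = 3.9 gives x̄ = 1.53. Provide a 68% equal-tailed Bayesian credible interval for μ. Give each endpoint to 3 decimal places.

[0.256, 3.332]

Posterior precision = 1/6.5² + 6/3.9² = 0.0237 + 0.3945 = 0.4181, so posterior SD = 1.5465.
Posterior mean = (6.2/6.5² + 6·1.53/3.9²) / 0.4181 = 1.7943.
Interval: 1.7943 ± 0.994 × 1.5465 → [0.256, 3.332].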